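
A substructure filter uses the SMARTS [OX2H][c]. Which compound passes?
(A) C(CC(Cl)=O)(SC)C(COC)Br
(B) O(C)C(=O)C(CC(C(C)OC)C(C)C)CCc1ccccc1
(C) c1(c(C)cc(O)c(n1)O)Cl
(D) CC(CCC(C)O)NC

[OX2H][c] describes a hydroxyl oxygen attached to an aromatic carbon (a phenol).
(A) has a methoxy ether (-OCH3) but the oxygen has H0, not H1.
(B) has a methoxy ether (-OCH3) but the oxygen has H0, not H1.
(C) contains a hydroxyl group (-OH), which satisfies every atom and bond constraint.
(D) has a hydroxyl group (-OH) but the -OH is on an aliphatic carbon, not an aromatic c.
So the answer is (C).

C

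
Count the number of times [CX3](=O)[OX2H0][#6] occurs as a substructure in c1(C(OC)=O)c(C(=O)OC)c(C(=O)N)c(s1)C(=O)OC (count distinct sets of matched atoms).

3

[CX3](=O)[OX2H0][#6] is the SMARTS for an ester: a carbonyl carbon bonded to an oxygen that is itself bonded to carbon (no H on that O).
The molecule carries 3 separate instances of a methyl-ester group (-C(=O)OCH3) meeting every constraint; each maps to a distinct set of atoms, giving 3 matches.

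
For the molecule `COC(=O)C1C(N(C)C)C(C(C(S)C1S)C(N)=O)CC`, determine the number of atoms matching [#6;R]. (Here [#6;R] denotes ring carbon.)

The query [#6;R] means: carbon that is part of a ring.
Check the 20 heavy atoms by environment: 6× C (in 6-ring) → match; 7× C (acyclic) → no; 3× O (acyclic) → no; 2× N (acyclic) → no; 2× S (acyclic) → no.
That gives 6 matching atoms.

6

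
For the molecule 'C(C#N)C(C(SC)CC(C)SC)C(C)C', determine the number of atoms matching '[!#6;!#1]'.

3

Check the 15 heavy atoms by environment: 12× C → no; 1× N → match; 2× S → match.
Summing the matching environments: 1 + 2 = 3 matching atoms.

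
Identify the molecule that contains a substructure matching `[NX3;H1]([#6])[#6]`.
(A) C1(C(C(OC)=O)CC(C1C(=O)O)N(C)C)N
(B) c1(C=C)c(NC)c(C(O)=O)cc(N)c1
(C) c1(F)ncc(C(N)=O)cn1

B

[NX3;H1]([#6])[#6] describes a trivalent nitrogen with one H, bonded to two carbons (a secondary amine).
(A) has a dimethylamino group (-N(CH3)2) but the nitrogen has H0, not H1.
(B) contains an N-methylamino group (-NHCH3), which satisfies every atom and bond constraint.
(C) has a primary amide (-C(=O)NH2) but the -C(=O)NH2 nitrogen has H2, not H1.
So the answer is (B).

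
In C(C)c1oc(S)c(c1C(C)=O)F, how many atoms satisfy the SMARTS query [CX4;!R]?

3

Check the 12 heavy atoms by environment: 1× o (aromatic, X2, in 5-ring) → no; 4× c (aromatic, X3, in 5-ring) → no; 1× S (X2, acyclic) → no; 1× F (X1, acyclic) → no; 1× C (X3, acyclic) → no; 1× O (X1, acyclic) → no; 3× C (X4, acyclic) → match.
That gives 3 matching atoms.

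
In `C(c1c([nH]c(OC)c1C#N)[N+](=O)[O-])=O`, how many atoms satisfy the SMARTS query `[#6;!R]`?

Check the 14 heavy atoms by environment: 1× n (aromatic, in 5-ring) → no; 4× c (aromatic, in 5-ring) → no; 3× C (acyclic) → match; 3× O (acyclic) → no; 1× N (acyclic) → no; 1× N (charge +1, acyclic) → no; 1× O (charge -1, acyclic) → no.
That gives 3 matching atoms.

3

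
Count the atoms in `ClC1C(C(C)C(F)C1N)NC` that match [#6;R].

5

The query [#6;R] means: carbon that is part of a ring.
Check the 11 heavy atoms by environment: 5× C (in 5-ring) → match; 1× F (acyclic) → no; 2× N (acyclic) → no; 2× C (acyclic) → no; 1× Cl (acyclic) → no.
That gives 5 matching atoms.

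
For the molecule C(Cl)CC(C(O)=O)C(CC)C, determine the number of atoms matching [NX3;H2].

0

Check the 11 heavy atoms by environment: 2× C (H3, X4) → no; 2× C (H1, X4) → no; 3× C (H2, X4) → no; 1× C (H0, X3) → no; 1× O (H0, X1) → no; 1× O (H1, X2) → no; 1× Cl (H0, X1) → no.
No environment satisfies the query, so 0 matching atoms.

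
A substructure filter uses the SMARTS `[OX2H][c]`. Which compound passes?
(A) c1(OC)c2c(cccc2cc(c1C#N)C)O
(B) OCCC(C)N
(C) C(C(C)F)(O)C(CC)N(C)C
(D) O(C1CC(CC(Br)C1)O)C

A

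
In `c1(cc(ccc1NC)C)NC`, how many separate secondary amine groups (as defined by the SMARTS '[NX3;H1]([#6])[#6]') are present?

2

[NX3;H1]([#6])[#6] is the SMARTS for a secondary amine: a trivalent nitrogen with one H, bonded to two carbons.
The molecule carries 2 separate instances of an N-methylamino group (-NHCH3) meeting every constraint; each maps to a distinct set of atoms, giving 2 matches.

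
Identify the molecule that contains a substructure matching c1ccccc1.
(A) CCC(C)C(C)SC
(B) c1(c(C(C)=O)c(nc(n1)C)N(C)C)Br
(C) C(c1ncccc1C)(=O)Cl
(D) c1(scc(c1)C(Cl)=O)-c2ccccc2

D

c1ccccc1 describes six aromatic carbons in a ring (a benzene ring).
(A) has a methyl group (-CH3) but no six-membered all-carbon aromatic ring is present.
(B) has a methyl group (-CH3) but no six-membered all-carbon aromatic ring is present.
(C) has a methyl group (-CH3) but no six-membered all-carbon aromatic ring is present.
(D) contains a phenyl ring, which satisfies every atom and bond constraint.
So the answer is (D).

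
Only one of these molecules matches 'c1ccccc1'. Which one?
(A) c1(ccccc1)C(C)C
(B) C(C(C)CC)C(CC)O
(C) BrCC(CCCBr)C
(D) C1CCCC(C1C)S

A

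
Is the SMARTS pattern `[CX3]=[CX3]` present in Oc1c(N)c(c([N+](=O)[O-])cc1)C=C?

The pattern [CX3]=[CX3] describes a non-aromatic C=C double bond between two sp2 carbons — an alkene.
The molecule carries a vinyl group (-CH=CH2), whose atoms satisfy every constraint of the query, so the pattern matches.

Yes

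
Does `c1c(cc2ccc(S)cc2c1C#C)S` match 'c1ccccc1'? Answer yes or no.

Yes

The pattern c1ccccc1 describes six aromatic carbons in a ring — a benzene ring.
The required atom environment is present in the molecule, so the pattern matches.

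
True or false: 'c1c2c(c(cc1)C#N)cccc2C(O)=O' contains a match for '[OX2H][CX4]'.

False

The pattern [OX2H][CX4] describes a hydroxyl oxygen bound to an sp3 (X4) carbon — an aliphatic alcohol.
The closest candidate here is a carboxylic acid group (-C(=O)OH), but the -OH is on a CX3 carbonyl carbon, not a CX4 carbon. No other fragment satisfies the full query, so there is no match.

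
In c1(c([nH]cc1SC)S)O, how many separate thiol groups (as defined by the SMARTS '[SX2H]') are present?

1

[SX2H] is the SMARTS for a thiol: an aliphatic sulfur with two connections, one being H.
Exactly one fragment in the molecule meets all constraints, giving 1 match.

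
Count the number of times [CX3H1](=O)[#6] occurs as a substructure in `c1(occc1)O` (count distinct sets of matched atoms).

[CX3H1](=O)[#6] is the SMARTS for an aldehyde: an sp2 carbon with one H, double-bonded to O and single-bonded to carbon.
No fragment in the molecule satisfies every constraint, giving 0 matches.

0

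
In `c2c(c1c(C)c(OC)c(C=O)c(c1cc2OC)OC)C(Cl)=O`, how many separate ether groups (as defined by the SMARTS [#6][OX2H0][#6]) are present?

3

[#6][OX2H0][#6] is the SMARTS for an ether: an aliphatic oxygen bridging two carbons with no H on the oxygen.
The molecule carries 3 separate instances of a methoxy ether (-OCH3) meeting every constraint; each maps to a distinct set of atoms, giving 3 matches.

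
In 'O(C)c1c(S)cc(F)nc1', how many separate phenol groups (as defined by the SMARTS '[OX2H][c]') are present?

[OX2H][c] is the SMARTS for a phenol: a hydroxyl oxygen attached to an aromatic carbon.
The molecule has a methoxy ether (-OCH3), but the oxygen has H0, not H1; nothing else fits, so there are 0 matches.

0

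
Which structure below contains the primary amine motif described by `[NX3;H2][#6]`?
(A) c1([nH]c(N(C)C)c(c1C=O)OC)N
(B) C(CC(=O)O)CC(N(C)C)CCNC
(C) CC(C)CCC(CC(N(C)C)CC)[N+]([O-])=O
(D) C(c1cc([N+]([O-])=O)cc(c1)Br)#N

A

[NX3;H2][#6] describes a trivalent nitrogen with two H attached to carbon (a primary amine).
(A) contains a primary amino group (-NH2), which satisfies every atom and bond constraint.
(B) has an N-methylamino group (-NHCH3) but the nitrogen bears two carbons and only one H (H1), not H2.
(C) has a nitro group (-[N+](=O)[O-]) but the nitrogen is [N+] with no H, not NX3H2.
(D) has a nitro group (-[N+](=O)[O-]) but the nitrogen is [N+] with no H, not NX3H2.
So the answer is (A).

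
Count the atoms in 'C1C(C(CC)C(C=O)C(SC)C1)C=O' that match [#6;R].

6

The query [#6;R] means: carbon that is part of a ring.
Check the 14 heavy atoms by environment: 6× C (in 6-ring) → match; 5× C (acyclic) → no; 2× O (acyclic) → no; 1× S (acyclic) → no.
That gives 6 matching atoms.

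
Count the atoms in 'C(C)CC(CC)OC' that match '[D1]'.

The query [D1] means: atom with exactly one heavy-atom neighbour (degree 1).
Check the 8 heavy atoms by environment: 3× C (D2) → no; 1× C (D3) → no; 3× C (D1) → match; 1× O (D2) → no.
That gives 3 matching atoms.

3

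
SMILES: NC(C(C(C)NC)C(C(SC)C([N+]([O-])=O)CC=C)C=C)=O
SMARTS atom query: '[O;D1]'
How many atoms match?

3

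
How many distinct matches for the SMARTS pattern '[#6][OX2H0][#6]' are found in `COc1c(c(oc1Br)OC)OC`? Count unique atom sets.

3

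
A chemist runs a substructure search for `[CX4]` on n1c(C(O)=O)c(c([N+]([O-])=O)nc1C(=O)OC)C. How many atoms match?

The query [CX4] means: C with X4: aliphatic carbon with exactly 4 total connections (bonds + H).
Check the 17 heavy atoms by environment: 2× n (aromatic, X2) → no; 4× c (aromatic, X3) → no; 1× N (charge +1, X3) → no; 1× O (charge -1, X1) → no; 3× O (X1) → no; 2× C (X4) → match; 2× C (X3) → no; 2× O (X2) → no.
That gives 2 matching atoms.

2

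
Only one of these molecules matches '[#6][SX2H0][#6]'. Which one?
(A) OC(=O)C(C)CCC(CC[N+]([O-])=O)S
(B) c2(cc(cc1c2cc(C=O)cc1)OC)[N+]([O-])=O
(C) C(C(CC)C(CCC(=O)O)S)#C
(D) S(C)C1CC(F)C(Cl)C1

D

[#6][SX2H0][#6] describes an aliphatic sulfur bridging two carbons with no H on the sulfur (a thioether).
(A) has a thiol (-SH) but the sulfur has H1, not H0 bridging two carbons.
(B) has a methoxy ether (-OCH3) but the bridging atom is O, not S.
(C) has a thiol (-SH) but the sulfur has H1, not H0 bridging two carbons.
(D) contains a methylthio ether (-SCH3), which satisfies every atom and bond constraint.
So the answer is (D).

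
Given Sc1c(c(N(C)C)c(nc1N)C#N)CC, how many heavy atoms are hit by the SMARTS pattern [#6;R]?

5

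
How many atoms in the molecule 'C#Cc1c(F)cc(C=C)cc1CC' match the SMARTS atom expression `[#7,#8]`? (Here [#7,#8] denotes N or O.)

0

Check the 13 heavy atoms by environment: 6× c (aromatic) → no; 6× C → no; 1× F → no.
No environment satisfies the query, so 0 matching atoms.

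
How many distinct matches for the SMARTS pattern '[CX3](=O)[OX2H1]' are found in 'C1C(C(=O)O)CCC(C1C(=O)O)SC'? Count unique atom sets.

2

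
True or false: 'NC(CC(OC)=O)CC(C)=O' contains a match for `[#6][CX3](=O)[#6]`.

The pattern [#6][CX3](=O)[#6] describes a carbonyl carbon (no H) flanked by two carbons — a ketone.
The molecule carries an acetyl/ketone group (-C(=O)CH3), whose atoms satisfy every constraint of the query, so the pattern matches.

True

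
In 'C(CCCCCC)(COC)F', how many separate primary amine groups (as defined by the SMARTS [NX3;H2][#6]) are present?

0

[NX3;H2][#6] is the SMARTS for a primary amine: a trivalent nitrogen with two H attached to carbon.
No fragment in the molecule satisfies every constraint, giving 0 matches.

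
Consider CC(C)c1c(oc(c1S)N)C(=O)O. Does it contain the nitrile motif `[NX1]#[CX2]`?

No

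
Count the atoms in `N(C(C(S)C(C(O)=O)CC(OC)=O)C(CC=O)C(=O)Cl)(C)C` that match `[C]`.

13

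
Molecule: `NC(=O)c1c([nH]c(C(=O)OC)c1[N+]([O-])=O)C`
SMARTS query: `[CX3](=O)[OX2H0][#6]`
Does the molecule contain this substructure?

The pattern [CX3](=O)[OX2H0][#6] describes a carbonyl carbon bonded to an oxygen that is itself bonded to carbon (no H on that O) — an ester.
The molecule carries a methyl-ester group (-C(=O)OCH3), whose atoms satisfy every constraint of the query, so the pattern matches.

Yes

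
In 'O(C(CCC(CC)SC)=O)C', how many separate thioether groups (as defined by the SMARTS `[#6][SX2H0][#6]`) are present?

1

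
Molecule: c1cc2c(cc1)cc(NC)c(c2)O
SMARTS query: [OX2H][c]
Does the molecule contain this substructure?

Yes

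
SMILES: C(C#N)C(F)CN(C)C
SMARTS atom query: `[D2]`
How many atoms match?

3

Check the 9 heavy atoms by environment: 3× C (D2) → match; 1× C (D3) → no; 1× N (D3) → no; 2× C (D1) → no; 1× N (D1) → no; 1× F (D1) → no.
That gives 3 matching atoms.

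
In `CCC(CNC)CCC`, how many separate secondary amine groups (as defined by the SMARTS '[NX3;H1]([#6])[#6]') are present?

[NX3;H1]([#6])[#6] is the SMARTS for a secondary amine: a trivalent nitrogen with one H, bonded to two carbons.
Exactly one fragment in the molecule meets all constraints, giving 1 match.

1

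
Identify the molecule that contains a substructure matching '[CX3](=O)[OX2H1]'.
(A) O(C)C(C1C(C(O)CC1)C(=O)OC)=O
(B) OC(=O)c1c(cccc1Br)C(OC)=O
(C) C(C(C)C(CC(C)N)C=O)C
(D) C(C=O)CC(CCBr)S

B

[CX3](=O)[OX2H1] describes an sp2 carbon double-bonded to O and single-bonded to an -OH oxygen (a carboxylic acid).
(A) has a methyl-ester group (-C(=O)OCH3) but the singly-bonded O has no H (OX2H0, not OX2H1).
(B) contains a carboxylic acid group (-C(=O)OH), which satisfies every atom and bond constraint.
(C) has an aldehyde (-CHO) but there is no singly-bonded oxygen on the carbonyl carbon.
(D) has an aldehyde (-CHO) but there is no singly-bonded oxygen on the carbonyl carbon.
So the answer is (B).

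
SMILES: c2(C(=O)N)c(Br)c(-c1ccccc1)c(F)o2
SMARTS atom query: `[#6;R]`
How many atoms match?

10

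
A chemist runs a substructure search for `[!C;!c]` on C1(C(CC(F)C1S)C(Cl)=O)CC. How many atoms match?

4

Check the 12 heavy atoms by environment: 8× C → no; 1× F → match; 1× S → match; 1× O → match; 1× Cl → match.
Summing the matching environments: 1 + 1 + 1 + 1 = 4 matching atoms.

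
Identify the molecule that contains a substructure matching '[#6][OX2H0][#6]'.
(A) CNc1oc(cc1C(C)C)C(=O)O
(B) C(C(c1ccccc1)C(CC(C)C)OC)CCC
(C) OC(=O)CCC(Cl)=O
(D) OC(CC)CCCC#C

B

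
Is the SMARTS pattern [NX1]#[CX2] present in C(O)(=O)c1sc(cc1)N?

The pattern [NX1]#[CX2] describes a nitrogen triple-bonded to a two-connected carbon — a nitrile.
The closest candidate here is a primary amino group (-NH2), but the nitrogen is NX3 (three connections), not NX1 triple-bonded. No other fragment satisfies the full query, so there is no match.

No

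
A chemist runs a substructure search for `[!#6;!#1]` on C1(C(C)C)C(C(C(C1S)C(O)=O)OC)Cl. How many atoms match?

5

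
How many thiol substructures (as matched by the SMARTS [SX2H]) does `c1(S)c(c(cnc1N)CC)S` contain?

[SX2H] is the SMARTS for a thiol: an aliphatic sulfur with two connections, one being H.
The molecule carries 2 separate instances of a thiol (-SH) meeting every constraint; each maps to a distinct set of atoms, giving 2 matches.

2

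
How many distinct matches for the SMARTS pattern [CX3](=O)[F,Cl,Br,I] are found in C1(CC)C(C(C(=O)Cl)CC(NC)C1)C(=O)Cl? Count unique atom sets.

[CX3](=O)[F,Cl,Br,I] is the SMARTS for an acyl halide: a carbonyl carbon bonded to a halogen.
The molecule carries 2 separate instances of an acyl chloride (-C(=O)Cl) meeting every constraint; each maps to a distinct set of atoms, giving 2 matches.

2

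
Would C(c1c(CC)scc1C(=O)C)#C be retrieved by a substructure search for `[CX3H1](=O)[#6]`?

No

The pattern [CX3H1](=O)[#6] describes an sp2 carbon with one H, double-bonded to O and single-bonded to carbon — an aldehyde.
The closest candidate here is an acetyl/ketone group (-C(=O)CH3), but the carbonyl carbon has H0 (two carbon neighbours), not H1. No other fragment satisfies the full query, so there is no match.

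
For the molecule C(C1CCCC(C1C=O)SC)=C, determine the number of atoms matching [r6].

6

The query [r6] means: r6 matches atoms in a six-membered ring.
Check the 12 heavy atoms by environment: 6× C (in 6-ring) → match; 4× C (acyclic) → no; 1× S (acyclic) → no; 1× O (acyclic) → no.
That gives 6 matching atoms.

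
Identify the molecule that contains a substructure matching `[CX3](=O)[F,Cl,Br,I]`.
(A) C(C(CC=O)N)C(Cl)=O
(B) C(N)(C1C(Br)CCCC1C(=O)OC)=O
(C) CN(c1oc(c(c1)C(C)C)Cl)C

[CX3](=O)[F,Cl,Br,I] describes a carbonyl carbon bonded to a halogen (an acyl halide).
(A) contains an acyl chloride (-C(=O)Cl), which satisfies every atom and bond constraint.
(B) has a methyl-ester group (-C(=O)OCH3) but the carbonyl is bonded to -O-C, not to a halogen.
(C) has a chloro substituent but the Cl is not on a carbonyl carbon.
So the answer is (A).

A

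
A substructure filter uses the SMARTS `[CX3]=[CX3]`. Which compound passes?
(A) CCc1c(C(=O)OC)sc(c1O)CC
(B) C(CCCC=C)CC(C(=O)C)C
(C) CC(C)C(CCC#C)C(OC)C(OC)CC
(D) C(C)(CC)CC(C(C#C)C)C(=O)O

B

[CX3]=[CX3] describes a non-aromatic C=C double bond between two sp2 carbons (an alkene).
(A) has an ethyl group (-CH2CH3) but its C-C bond is a single bond between CX4 carbons, not CX3=CX3.
(B) contains a vinyl group (-CH=CH2), which satisfies every atom and bond constraint.
(C) has an ethynyl group (-C#CH) but the C-C bond is a triple bond, not a double bond.
(D) has an ethynyl group (-C#CH) but the C-C bond is a triple bond, not a double bond.
So the answer is (B).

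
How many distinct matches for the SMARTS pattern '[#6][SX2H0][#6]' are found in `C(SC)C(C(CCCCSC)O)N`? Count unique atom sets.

2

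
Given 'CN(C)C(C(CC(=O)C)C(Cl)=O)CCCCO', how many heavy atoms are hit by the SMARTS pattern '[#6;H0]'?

2

Check the 17 heavy atoms by environment: 5× C (H2) → no; 2× C (H1) → no; 1× O (H1) → no; 1× N (H0) → no; 3× C (H3) → no; 2× C (H0) → match; 2× O (H0) → no; 1× Cl (H0) → no.
That gives 2 matching atoms.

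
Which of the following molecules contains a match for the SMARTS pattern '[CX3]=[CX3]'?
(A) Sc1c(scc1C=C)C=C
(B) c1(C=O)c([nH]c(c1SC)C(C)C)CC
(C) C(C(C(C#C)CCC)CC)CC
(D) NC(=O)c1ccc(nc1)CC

[CX3]=[CX3] describes a non-aromatic C=C double bond between two sp2 carbons (an alkene).
(A) contains a vinyl group (-CH=CH2), which satisfies every atom and bond constraint.
(B) has an ethyl group (-CH2CH3) but its C-C bond is a single bond between CX4 carbons, not CX3=CX3.
(C) has an ethynyl group (-C#CH) but the C-C bond is a triple bond, not a double bond.
(D) has an ethyl group (-CH2CH3) but its C-C bond is a single bond between CX4 carbons, not CX3=CX3.
So the answer is (A).

A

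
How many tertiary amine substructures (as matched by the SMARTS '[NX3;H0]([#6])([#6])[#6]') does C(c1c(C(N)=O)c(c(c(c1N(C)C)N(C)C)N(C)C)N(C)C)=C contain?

[NX3;H0]([#6])([#6])[#6] is the SMARTS for a tertiary amine: a trivalent nitrogen with no H, bonded to three carbons.
The molecule carries 4 separate instances of a dimethylamino group (-N(CH3)2) meeting every constraint; each maps to a distinct set of atoms, giving 4 matches.

4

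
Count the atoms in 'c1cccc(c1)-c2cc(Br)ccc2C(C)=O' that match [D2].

The query [D2] means: atom with exactly two heavy-atom neighbours.
Check the 16 heavy atoms by environment: 4× c (aromatic, D3) → no; 8× c (aromatic, D2) → match; 1× Br (D1) → no; 1× C (D3) → no; 1× O (D1) → no; 1× C (D1) → no.
That gives 8 matching atoms.

8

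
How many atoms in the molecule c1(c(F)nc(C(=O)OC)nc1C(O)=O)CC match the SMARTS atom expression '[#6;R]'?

4

The query [#6;R] means: carbon that is part of a ring.
Check the 16 heavy atoms by environment: 2× n (aromatic, in 6-ring) → no; 4× c (aromatic, in 6-ring) → match; 5× C (acyclic) → no; 4× O (acyclic) → no; 1× F (acyclic) → no.
That gives 4 matching atoms.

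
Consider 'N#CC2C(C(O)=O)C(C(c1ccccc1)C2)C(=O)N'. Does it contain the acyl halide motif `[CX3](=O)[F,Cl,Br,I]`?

No

The pattern [CX3](=O)[F,Cl,Br,I] describes a carbonyl carbon bonded to a halogen — an acyl halide.
The closest candidate here is a carboxylic acid group (-C(=O)OH), but the carbonyl is bonded to -OH, not to a halogen. No other fragment satisfies the full query, so there is no match.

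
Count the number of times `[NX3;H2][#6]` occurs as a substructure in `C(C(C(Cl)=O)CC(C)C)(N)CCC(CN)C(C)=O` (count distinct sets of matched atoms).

2

[NX3;H2][#6] is the SMARTS for a primary amine: a trivalent nitrogen with two H attached to carbon.
The molecule carries 2 separate instances of a primary amino group (-NH2) meeting every constraint; each maps to a distinct set of atoms, giving 2 matches.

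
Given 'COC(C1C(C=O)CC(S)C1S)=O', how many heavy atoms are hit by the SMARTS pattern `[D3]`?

5

The query [D3] means: atom with exactly three heavy-atom neighbours.
Check the 13 heavy atoms by environment: 5× C (D3) → match; 2× C (D2) → no; 2× O (D1) → no; 2× S (D1) → no; 1× O (D2) → no; 1× C (D1) → no.
That gives 5 matching atoms.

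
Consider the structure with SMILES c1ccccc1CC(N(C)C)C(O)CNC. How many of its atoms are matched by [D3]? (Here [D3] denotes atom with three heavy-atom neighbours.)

4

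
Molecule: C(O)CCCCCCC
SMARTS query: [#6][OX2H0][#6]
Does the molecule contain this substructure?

No

The pattern [#6][OX2H0][#6] describes an aliphatic oxygen bridging two carbons with no H on the oxygen — an ether.
The closest candidate here is a hydroxyl group (-OH), but the oxygen has H1, not H0 bridging two carbons. No other fragment satisfies the full query, so there is no match.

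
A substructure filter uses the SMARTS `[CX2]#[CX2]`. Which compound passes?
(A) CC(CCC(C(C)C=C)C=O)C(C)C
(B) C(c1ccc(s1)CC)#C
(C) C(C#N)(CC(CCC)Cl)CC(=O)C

[CX2]#[CX2] describes a carbon-carbon triple bond (an alkyne).
(A) has a vinyl group (-CH=CH2) but the C=C is a double bond; both carbons are CX3, not CX2.
(B) contains an ethynyl group (-C#CH), which satisfies every atom and bond constraint.
(C) has a nitrile (-C#N) but the triple bond is C#N, not C#C.
So the answer is (B).

B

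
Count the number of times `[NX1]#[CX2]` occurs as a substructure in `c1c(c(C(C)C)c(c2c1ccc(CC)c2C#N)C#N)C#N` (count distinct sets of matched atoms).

3

[NX1]#[CX2] is the SMARTS for a nitrile: a nitrogen triple-bonded to a two-connected carbon.
The molecule carries 3 separate instances of a nitrile (-C#N) meeting every constraint; each maps to a distinct set of atoms, giving 3 matches.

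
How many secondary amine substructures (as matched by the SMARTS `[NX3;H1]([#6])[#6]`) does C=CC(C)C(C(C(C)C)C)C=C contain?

0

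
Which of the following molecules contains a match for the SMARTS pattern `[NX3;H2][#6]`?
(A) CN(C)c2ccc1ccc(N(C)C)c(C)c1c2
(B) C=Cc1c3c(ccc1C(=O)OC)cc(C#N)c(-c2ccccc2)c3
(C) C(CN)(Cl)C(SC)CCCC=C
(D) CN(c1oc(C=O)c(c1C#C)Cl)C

C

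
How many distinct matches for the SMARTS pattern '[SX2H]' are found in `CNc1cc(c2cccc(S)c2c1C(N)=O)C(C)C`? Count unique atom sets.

[SX2H] is the SMARTS for a thiol: an aliphatic sulfur with two connections, one being H.
Exactly one fragment in the molecule meets all constraints, giving 1 match.

1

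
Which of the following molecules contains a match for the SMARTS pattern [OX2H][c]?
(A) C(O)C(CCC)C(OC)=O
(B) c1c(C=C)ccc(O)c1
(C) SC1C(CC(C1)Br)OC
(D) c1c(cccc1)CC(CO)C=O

B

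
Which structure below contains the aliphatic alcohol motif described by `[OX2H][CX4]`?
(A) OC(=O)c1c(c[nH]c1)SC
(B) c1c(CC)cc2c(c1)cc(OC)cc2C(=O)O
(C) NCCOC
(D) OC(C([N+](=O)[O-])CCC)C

D

[OX2H][CX4] describes a hydroxyl oxygen bound to an sp3 (X4) carbon (an aliphatic alcohol).
(A) has a carboxylic acid group (-C(=O)OH) but the -OH is on a CX3 carbonyl carbon, not a CX4 carbon.
(B) has a carboxylic acid group (-C(=O)OH) but the -OH is on a CX3 carbonyl carbon, not a CX4 carbon.
(C) has a methoxy ether (-OCH3) but the oxygen has H0 (ether), not H1.
(D) contains a hydroxyl group (-OH), which satisfies every atom and bond constraint.
So the answer is (D).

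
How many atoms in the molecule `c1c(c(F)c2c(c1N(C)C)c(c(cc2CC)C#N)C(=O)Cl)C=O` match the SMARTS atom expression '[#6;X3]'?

The query [#6;X3] means: any carbon (aromatic or not) with three total connections.
Check the 23 heavy atoms by environment: 10× c (aromatic, X3) → match; 2× C (X3) → match; 2× O (X1) → no; 1× C (X2) → no; 1× N (X1) → no; 1× N (X3) → no; 4× C (X4) → no; 1× Cl (X1) → no; 1× F (X1) → no.
Summing the matching environments: 10 + 2 = 12 matching atoms.

12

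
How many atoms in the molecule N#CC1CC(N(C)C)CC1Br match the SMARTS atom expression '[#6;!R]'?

3

The query [#6;!R] means: carbon not in any ring.
Check the 11 heavy atoms by environment: 5× C (in 5-ring) → no; 2× N (acyclic) → no; 3× C (acyclic) → match; 1× Br (acyclic) → no.
That gives 3 matching atoms.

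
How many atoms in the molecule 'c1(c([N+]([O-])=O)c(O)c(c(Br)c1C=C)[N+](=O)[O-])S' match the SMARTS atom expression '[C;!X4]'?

2

The query [C;!X4] means: aliphatic carbon that does not have four total connections.
Check the 17 heavy atoms by environment: 6× c (aromatic, X3) → no; 2× N (charge +1, X3) → no; 2× O (charge -1, X1) → no; 2× O (X1) → no; 1× Br (X1) → no; 2× C (X3) → match; 1× S (X2) → no; 1× O (X2) → no.
That gives 2 matching atoms.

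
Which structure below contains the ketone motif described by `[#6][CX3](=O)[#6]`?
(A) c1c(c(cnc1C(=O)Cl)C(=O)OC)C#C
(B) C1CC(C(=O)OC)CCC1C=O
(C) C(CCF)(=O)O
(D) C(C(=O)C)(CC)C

[#6][CX3](=O)[#6] describes a carbonyl carbon (no H) flanked by two carbons (a ketone).
(A) has a methyl-ester group (-C(=O)OCH3) but one neighbour of the carbonyl carbon is O, not C.
(B) has a methyl-ester group (-C(=O)OCH3) but one neighbour of the carbonyl carbon is O, not C.
(C) has a carboxylic acid group (-C(=O)OH) but one neighbour of the carbonyl carbon is O, not C.
(D) contains an acetyl/ketone group (-C(=O)CH3), which satisfies every atom and bond constraint.
So the answer is (D).

D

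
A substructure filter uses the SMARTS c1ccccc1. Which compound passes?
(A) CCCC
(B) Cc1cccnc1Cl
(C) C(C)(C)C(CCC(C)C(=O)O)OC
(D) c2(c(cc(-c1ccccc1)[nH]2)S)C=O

c1ccccc1 describes six aromatic carbons in a ring (a benzene ring).
(A) has a methyl group (-CH3) but no six-membered all-carbon aromatic ring is present.
(B) has a methyl group (-CH3) but no six-membered all-carbon aromatic ring is present.
(C) has a methyl group (-CH3) but no six-membered all-carbon aromatic ring is present.
(D) contains a phenyl ring, which satisfies every atom and bond constraint.
So the answer is (D).

D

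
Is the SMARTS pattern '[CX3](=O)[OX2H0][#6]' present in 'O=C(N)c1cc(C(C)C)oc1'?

No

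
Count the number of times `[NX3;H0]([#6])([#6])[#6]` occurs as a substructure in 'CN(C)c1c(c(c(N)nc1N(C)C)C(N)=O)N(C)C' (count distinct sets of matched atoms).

[NX3;H0]([#6])([#6])[#6] is the SMARTS for a tertiary amine: a trivalent nitrogen with no H, bonded to three carbons.
The molecule carries 3 separate instances of a dimethylamino group (-N(CH3)2) meeting every constraint; each maps to a distinct set of atoms, giving 3 matches.

3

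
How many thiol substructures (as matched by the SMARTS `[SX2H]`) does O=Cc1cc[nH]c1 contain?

0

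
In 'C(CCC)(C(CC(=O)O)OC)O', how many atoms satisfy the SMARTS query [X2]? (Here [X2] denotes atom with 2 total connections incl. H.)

The query [X2] means: any atom with exactly two total connections (bonds + H).
Check the 12 heavy atoms by environment: 7× C (X4) → no; 3× O (X2) → match; 1× C (X3) → no; 1× O (X1) → no.
That gives 3 matching atoms.

3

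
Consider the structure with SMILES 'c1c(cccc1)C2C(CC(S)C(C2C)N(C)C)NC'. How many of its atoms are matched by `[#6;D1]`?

4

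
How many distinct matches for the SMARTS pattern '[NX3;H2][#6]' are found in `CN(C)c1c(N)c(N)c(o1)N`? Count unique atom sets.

[NX3;H2][#6] is the SMARTS for a primary amine: a trivalent nitrogen with two H attached to carbon.
The molecule carries 3 separate instances of a primary amino group (-NH2) meeting every constraint; each maps to a distinct set of atoms, giving 3 matches.

3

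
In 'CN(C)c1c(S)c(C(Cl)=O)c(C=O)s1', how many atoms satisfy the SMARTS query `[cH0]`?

4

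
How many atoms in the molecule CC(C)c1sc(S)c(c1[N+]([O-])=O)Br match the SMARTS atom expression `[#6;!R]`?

3

Check the 13 heavy atoms by environment: 1× s (aromatic, in 5-ring) → no; 4× c (aromatic, in 5-ring) → no; 1× N (charge +1, acyclic) → no; 1× O (charge -1, acyclic) → no; 1× O (acyclic) → no; 1× S (acyclic) → no; 3× C (acyclic) → match; 1× Br (acyclic) → no.
That gives 3 matching atoms.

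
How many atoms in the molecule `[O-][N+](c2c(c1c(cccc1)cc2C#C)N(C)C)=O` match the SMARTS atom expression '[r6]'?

10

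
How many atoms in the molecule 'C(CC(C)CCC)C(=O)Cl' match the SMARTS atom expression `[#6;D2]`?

The query [#6;D2] means: any carbon bonded to exactly two heavy atoms.
Check the 10 heavy atoms by environment: 4× C (D2) → match; 2× C (D3) → no; 2× C (D1) → no; 1× O (D1) → no; 1× Cl (D1) → no.
That gives 4 matching atoms.

4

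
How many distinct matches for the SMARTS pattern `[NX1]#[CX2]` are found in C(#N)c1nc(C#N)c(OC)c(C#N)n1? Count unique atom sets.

[NX1]#[CX2] is the SMARTS for a nitrile: a nitrogen triple-bonded to a two-connected carbon.
The molecule carries 3 separate instances of a nitrile (-C#N) meeting every constraint; each maps to a distinct set of atoms, giving 3 matches.

3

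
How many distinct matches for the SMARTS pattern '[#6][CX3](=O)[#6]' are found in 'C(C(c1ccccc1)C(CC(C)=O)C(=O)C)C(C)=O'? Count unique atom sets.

[#6][CX3](=O)[#6] is the SMARTS for a ketone: a carbonyl carbon (no H) flanked by two carbons.
The molecule carries 3 separate instances of an acetyl/ketone group (-C(=O)CH3) meeting every constraint; each maps to a distinct set of atoms, giving 3 matches.

3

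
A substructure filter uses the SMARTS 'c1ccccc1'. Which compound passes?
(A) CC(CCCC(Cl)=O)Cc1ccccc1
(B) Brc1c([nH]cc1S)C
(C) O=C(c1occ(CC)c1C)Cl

c1ccccc1 describes six aromatic carbons in a ring (a benzene ring).
(A) contains a phenyl ring, which satisfies every atom and bond constraint.
(B) has a methyl group (-CH3) but no six-membered all-carbon aromatic ring is present.
(C) has a methyl group (-CH3) but no six-membered all-carbon aromatic ring is present.
So the answer is (A).

A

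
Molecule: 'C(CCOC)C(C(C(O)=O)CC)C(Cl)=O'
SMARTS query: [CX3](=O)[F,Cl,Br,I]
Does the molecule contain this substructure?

Yes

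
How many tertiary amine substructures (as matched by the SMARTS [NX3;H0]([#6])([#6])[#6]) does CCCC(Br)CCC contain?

[NX3;H0]([#6])([#6])[#6] is the SMARTS for a tertiary amine: a trivalent nitrogen with no H, bonded to three carbons.
No fragment in the molecule satisfies every constraint, giving 0 matches.

0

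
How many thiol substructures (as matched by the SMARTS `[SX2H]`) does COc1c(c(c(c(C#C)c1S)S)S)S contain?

4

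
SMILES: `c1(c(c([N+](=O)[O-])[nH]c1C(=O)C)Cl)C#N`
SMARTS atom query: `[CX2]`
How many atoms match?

Check the 14 heavy atoms by environment: 1× n (aromatic, X3) → no; 4× c (aromatic, X3) → no; 1× Cl (X1) → no; 1× C (X3) → no; 2× O (X1) → no; 1× C (X4) → no; 1× N (charge +1, X3) → no; 1× O (charge -1, X1) → no; 1× C (X2) → match; 1× N (X1) → no.
That gives 1 matching atom.

1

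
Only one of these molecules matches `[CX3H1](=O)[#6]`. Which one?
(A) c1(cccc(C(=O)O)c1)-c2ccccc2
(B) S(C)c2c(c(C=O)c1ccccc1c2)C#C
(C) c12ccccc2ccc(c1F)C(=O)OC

[CX3H1](=O)[#6] describes an sp2 carbon with one H, double-bonded to O and single-bonded to carbon (an aldehyde).
(A) has a carboxylic acid group (-C(=O)OH) but the carbonyl carbon has H0 and is bonded to O, not H1.
(B) contains an aldehyde (-CHO), which satisfies every atom and bond constraint.
(C) has a methyl-ester group (-C(=O)OCH3) but the carbonyl carbon has H0, not H1.
So the answer is (B).

B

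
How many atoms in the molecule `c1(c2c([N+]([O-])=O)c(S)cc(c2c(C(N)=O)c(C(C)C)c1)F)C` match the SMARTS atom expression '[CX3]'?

1

Check the 22 heavy atoms by environment: 10× c (aromatic, X3) → no; 1× N (charge +1, X3) → no; 1× O (charge -1, X1) → no; 2× O (X1) → no; 1× C (X3) → match; 1× N (X3) → no; 1× F (X1) → no; 1× S (X2) → no; 4× C (X4) → no.
That gives 1 matching atom.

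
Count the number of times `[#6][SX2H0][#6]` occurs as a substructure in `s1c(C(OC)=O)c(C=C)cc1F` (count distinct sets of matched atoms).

0

[#6][SX2H0][#6] is the SMARTS for a thioether: an aliphatic sulfur bridging two carbons with no H on the sulfur.
No fragment in the molecule satisfies every constraint, giving 0 matches.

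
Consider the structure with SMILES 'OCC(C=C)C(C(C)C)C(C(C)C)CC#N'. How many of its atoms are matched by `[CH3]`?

4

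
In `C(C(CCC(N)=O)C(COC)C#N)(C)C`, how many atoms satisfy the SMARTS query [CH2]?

Check the 15 heavy atoms by environment: 3× C (H2) → match; 3× C (H1) → no; 2× C (H0) → no; 1× N (H0) → no; 2× O (H0) → no; 3× C (H3) → no; 1× N (H2) → no.
That gives 3 matching atoms.

3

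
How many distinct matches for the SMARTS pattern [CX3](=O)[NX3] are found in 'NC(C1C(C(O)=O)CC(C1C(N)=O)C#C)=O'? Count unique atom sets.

2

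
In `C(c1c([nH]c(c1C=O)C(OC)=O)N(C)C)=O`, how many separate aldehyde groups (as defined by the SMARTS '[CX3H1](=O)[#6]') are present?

2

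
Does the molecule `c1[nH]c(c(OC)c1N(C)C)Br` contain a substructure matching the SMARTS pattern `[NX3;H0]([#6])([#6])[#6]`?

The pattern [NX3;H0]([#6])([#6])[#6] describes a trivalent nitrogen with no H, bonded to three carbons — a tertiary amine.
The molecule carries a dimethylamino group (-N(CH3)2), whose atoms satisfy every constraint of the query, so the pattern matches.

Yes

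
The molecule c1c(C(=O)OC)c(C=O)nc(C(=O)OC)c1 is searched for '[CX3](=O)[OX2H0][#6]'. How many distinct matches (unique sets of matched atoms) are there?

2

[CX3](=O)[OX2H0][#6] is the SMARTS for an ester: a carbonyl carbon bonded to an oxygen that is itself bonded to carbon (no H on that O).
The molecule carries 2 separate instances of a methyl-ester group (-C(=O)OCH3) meeting every constraint; each maps to a distinct set of atoms, giving 2 matches.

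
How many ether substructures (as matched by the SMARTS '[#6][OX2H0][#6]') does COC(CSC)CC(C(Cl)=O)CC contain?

[#6][OX2H0][#6] is the SMARTS for an ether: an aliphatic oxygen bridging two carbons with no H on the oxygen.
Exactly one fragment in the molecule meets all constraints, giving 1 match.

1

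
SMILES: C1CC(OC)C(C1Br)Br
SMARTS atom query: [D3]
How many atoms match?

The query [D3] means: atom with exactly three heavy-atom neighbours.
Check the 9 heavy atoms by environment: 3× C (D3) → match; 2× C (D2) → no; 2× Br (D1) → no; 1× O (D2) → no; 1× C (D1) → no.
That gives 3 matching atoms.

3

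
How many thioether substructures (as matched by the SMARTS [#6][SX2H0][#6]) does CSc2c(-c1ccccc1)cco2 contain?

1

[#6][SX2H0][#6] is the SMARTS for a thioether: an aliphatic sulfur bridging two carbons with no H on the sulfur.
Exactly one fragment in the molecule meets all constraints, giving 1 match.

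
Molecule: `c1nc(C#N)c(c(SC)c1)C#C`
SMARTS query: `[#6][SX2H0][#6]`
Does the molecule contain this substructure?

Yes

The pattern [#6][SX2H0][#6] describes an aliphatic sulfur bridging two carbons with no H on the sulfur — a thioether.
The molecule carries a methylthio ether (-SCH3), whose atoms satisfy every constraint of the query, so the pattern matches.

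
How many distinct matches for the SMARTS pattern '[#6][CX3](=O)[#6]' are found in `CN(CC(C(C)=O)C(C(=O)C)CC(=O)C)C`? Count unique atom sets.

3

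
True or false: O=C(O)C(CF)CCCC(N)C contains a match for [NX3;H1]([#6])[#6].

The pattern [NX3;H1]([#6])[#6] describes a trivalent nitrogen with one H, bonded to two carbons — a secondary amine.
The closest candidate here is a primary amino group (-NH2), but the nitrogen has H2 and only one carbon neighbour. No other fragment satisfies the full query, so there is no match.

False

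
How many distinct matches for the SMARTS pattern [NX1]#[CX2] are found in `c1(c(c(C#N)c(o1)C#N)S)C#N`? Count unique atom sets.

[NX1]#[CX2] is the SMARTS for a nitrile: a nitrogen triple-bonded to a two-connected carbon.
The molecule carries 3 separate instances of a nitrile (-C#N) meeting every constraint; each maps to a distinct set of atoms, giving 3 matches.

3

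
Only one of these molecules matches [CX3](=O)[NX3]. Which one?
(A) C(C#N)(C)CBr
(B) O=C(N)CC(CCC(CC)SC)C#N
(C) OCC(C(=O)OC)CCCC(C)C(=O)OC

B

[CX3](=O)[NX3] describes a carbonyl carbon bonded to a trivalent nitrogen (an amide).
(A) has a nitrile (-C#N) but the nitrile N is NX1 (triple-bonded), not NX3.
(B) contains a primary amide (-C(=O)NH2), which satisfies every atom and bond constraint.
(C) has a methyl-ester group (-C(=O)OCH3) but the carbonyl is bonded to O, not to an NX3 nitrogen.
So the answer is (B).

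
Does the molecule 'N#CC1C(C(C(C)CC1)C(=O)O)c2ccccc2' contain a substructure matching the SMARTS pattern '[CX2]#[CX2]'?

No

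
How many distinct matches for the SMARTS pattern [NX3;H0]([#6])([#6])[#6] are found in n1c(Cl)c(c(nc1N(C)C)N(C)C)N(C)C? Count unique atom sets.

3

[NX3;H0]([#6])([#6])[#6] is the SMARTS for a tertiary amine: a trivalent nitrogen with no H, bonded to three carbons.
The molecule carries 3 separate instances of a dimethylamino group (-N(CH3)2) meeting every constraint; each maps to a distinct set of atoms, giving 3 matches.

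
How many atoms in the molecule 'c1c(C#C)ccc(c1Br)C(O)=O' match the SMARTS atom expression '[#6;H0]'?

5

The query [#6;H0] means: any carbon with no attached hydrogen.
Check the 12 heavy atoms by environment: 3× c (aromatic, H1) → no; 3× c (aromatic, H0) → match; 2× C (H0) → match; 1× O (H0) → no; 1× O (H1) → no; 1× C (H1) → no; 1× Br (H0) → no.
Summing the matching environments: 3 + 2 = 5 matching atoms.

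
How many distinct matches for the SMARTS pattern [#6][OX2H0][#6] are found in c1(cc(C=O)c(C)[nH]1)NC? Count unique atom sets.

[#6][OX2H0][#6] is the SMARTS for an ether: an aliphatic oxygen bridging two carbons with no H on the oxygen.
No fragment in the molecule satisfies every constraint, giving 0 matches.

0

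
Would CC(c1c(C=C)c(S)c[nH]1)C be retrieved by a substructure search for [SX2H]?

The pattern [SX2H] describes an aliphatic sulfur with two connections, one being H — a thiol.
The molecule carries a thiol (-SH), whose atoms satisfy every constraint of the query, so the pattern matches.

Yes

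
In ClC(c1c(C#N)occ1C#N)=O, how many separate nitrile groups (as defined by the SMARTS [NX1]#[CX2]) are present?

2

[NX1]#[CX2] is the SMARTS for a nitrile: a nitrogen triple-bonded to a two-connected carbon.
The molecule carries 2 separate instances of a nitrile (-C#N) meeting every constraint; each maps to a distinct set of atoms, giving 2 matches.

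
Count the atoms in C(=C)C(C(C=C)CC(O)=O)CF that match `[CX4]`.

4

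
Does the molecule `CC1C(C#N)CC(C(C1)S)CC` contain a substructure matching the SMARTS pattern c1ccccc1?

No

The pattern c1ccccc1 describes six aromatic carbons in a ring — a benzene ring.
The closest candidate here is a methyl group (-CH3), but no six-membered all-carbon aromatic ring is present. No other fragment satisfies the full query, so there is no match.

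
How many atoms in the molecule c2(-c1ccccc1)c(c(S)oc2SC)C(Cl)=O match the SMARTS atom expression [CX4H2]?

Check the 17 heavy atoms by environment: 1× o (aromatic, H0, X2) → no; 5× c (aromatic, H0, X3) → no; 1× S (H0, X2) → no; 1× C (H3, X4) → no; 1× S (H1, X2) → no; 1× C (H0, X3) → no; 1× O (H0, X1) → no; 1× Cl (H0, X1) → no; 5× c (aromatic, H1, X3) → no.
No environment satisfies the query, so 0 matching atoms.

0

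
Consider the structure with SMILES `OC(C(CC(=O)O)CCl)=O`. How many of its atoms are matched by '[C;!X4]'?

2

Check the 10 heavy atoms by environment: 3× C (X4) → no; 2× C (X3) → match; 2× O (X1) → no; 2× O (X2) → no; 1× Cl (X1) → no.
That gives 2 matching atoms.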